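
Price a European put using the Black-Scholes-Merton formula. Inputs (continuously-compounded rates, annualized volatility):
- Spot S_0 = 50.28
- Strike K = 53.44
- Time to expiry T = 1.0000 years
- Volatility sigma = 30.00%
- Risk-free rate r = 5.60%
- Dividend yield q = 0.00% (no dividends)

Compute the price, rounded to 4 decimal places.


Answer: Price = 6.1357

Derivation:
d1 = (ln(S/K) + (r - q + 0.5*sigma^2) * T) / (sigma * sqrt(T)) = 0.13349285
d2 = d1 - sigma * sqrt(T) = -0.16650715
exp(-rT) = 0.94553914; exp(-qT) = 1.00000000
P = K * exp(-rT) * N(-d2) - S_0 * exp(-qT) * N(-d1)
N(-d1) = 0.44690181; N(-d2) = 0.56612107
P = 53.4400 * 0.94553914 * 0.56612107 - 50.2800 * 1.00000000 * 0.44690181 = 6.1357


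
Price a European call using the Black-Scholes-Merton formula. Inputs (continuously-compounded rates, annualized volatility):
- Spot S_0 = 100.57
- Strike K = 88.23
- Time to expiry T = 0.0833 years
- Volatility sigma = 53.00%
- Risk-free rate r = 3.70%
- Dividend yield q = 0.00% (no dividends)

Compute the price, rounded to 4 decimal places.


d1 = (ln(S/K) + (r - q + 0.5*sigma^2) * T) / (sigma * sqrt(T)) = 0.95241678
d2 = d1 - sigma * sqrt(T) = 0.79944956
exp(-rT) = 0.99692264; exp(-qT) = 1.00000000
C = S_0 * exp(-qT) * N(d1) - K * exp(-rT) * N(d2)
N(d1) = 0.82955717; N(d2) = 0.78798511
C = 100.5700 * 1.00000000 * 0.82955717 - 88.2300 * 0.99692264 * 0.78798511 = 14.1186

Answer: Price = 14.1186


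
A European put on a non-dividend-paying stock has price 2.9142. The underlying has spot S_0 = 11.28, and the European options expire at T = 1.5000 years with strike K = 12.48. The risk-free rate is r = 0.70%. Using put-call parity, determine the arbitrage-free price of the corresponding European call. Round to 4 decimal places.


Answer: Call price = 1.8446

Derivation:
Put-call parity: C - P = S_0 * exp(-qT) - K * exp(-rT).
S_0 * exp(-qT) = 11.2800 * 1.00000000 = 11.28000000
K * exp(-rT) = 12.4800 * 0.98955493 = 12.34964556
C = P + S*exp(-qT) - K*exp(-rT)
C = 2.9142 + 11.28000000 - 12.34964556 = 1.8446


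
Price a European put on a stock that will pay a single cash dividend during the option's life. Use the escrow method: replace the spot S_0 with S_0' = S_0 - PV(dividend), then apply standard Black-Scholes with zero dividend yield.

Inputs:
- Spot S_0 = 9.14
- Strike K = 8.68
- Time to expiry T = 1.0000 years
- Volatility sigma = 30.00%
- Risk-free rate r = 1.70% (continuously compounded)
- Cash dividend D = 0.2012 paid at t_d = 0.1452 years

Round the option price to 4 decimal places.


Answer: Price = 0.8513

Derivation:
PV(D) = D * exp(-r * t_d) = 0.2012 * 0.99753464 = 0.20070397
S_0' = S_0 - PV(D) = 9.1400 - 0.20070397 = 8.93929603
d1 = (ln(S_0'/K) + (r + sigma^2/2)*T) / (sigma*sqrt(T)) = 0.30478438
d2 = d1 - sigma*sqrt(T) = 0.00478438
exp(-rT) = 0.98314368
N(-d1) = 0.38026519; N(-d2) = 0.49809132
P = K * exp(-rT) * N(-d2) - S_0' * N(-d1) = 8.6800 * 0.98314368 * 0.49809132 - 8.93929603 * 0.38026519 = 0.8513


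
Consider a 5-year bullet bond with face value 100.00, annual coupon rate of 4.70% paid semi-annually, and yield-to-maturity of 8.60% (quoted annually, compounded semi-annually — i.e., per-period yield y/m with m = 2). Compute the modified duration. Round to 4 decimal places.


Answer: Modified duration = 4.2770

Derivation:
Coupon per period c = face * coupon_rate / m = 2.350000
Periods per year m = 2; per-period yield y/m = 0.043000
Number of cashflows N = 10
Cashflows (t years, CF_t, discount factor 1/(1+y/m)^(m*t), PV):
  t = 0.5000: CF_t = 2.350000, DF = 0.958773, PV = 2.253116
  t = 1.0000: CF_t = 2.350000, DF = 0.919245, PV = 2.160226
  t = 1.5000: CF_t = 2.350000, DF = 0.881347, PV = 2.071166
  t = 2.0000: CF_t = 2.350000, DF = 0.845012, PV = 1.985778
  t = 2.5000: CF_t = 2.350000, DF = 0.810174, PV = 1.903910
  t = 3.0000: CF_t = 2.350000, DF = 0.776773, PV = 1.825417
  t = 3.5000: CF_t = 2.350000, DF = 0.744749, PV = 1.750160
  t = 4.0000: CF_t = 2.350000, DF = 0.714045, PV = 1.678006
  t = 4.5000: CF_t = 2.350000, DF = 0.684607, PV = 1.608826
  t = 5.0000: CF_t = 102.350000, DF = 0.656382, PV = 67.180737
Price P = sum_t PV_t = 84.417341
First compute Macaulay numerator sum_t t * PV_t:
  t * PV_t at t = 0.5000: 1.126558
  t * PV_t at t = 1.0000: 2.160226
  t * PV_t at t = 1.5000: 3.106749
  t * PV_t at t = 2.0000: 3.971555
  t * PV_t at t = 2.5000: 4.759774
  t * PV_t at t = 3.0000: 5.476250
  t * PV_t at t = 3.5000: 6.125559
  t * PV_t at t = 4.0000: 6.712022
  t * PV_t at t = 4.5000: 7.239717
  t * PV_t at t = 5.0000: 335.903684
Macaulay duration D = 376.582096 / 84.417341 = 4.460957
Modified duration = D / (1 + y/m) = 4.460957 / (1 + 0.043000) = 4.277044


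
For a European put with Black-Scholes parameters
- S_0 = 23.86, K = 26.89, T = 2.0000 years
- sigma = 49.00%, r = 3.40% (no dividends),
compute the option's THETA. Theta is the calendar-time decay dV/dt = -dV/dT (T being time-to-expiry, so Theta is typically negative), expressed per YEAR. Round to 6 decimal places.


Answer: Theta = -1.022744

Derivation:
d1 = 0.2720902828; d2 = -0.4208743628
phi(d1) = 0.3844447882; exp(-qT) = 1.0000000000; exp(-rT) = 0.9342604736
Theta = -S*exp(-qT)*phi(d1)*sigma/(2*sqrt(T)) + r*K*exp(-rT)*N(-d2) - q*S*exp(-qT)*N(-d1)
N(-d1) = 0.3927763005; N(-d2) = 0.6630765866; sqrt(T) = 1.4142135624
Term 1 = -23.8600 * 1.0000000000 * 0.3844447882 * 0.4900 / (2 * 1.4142135624) = -1.5891156457
Term 2 = 0.0340 * 26.8900 * 0.9342604736 * 0.6630765866 = 0.5663714951
Term 3 = 0 (no dividend yield, q = 0)
Theta = -1.5891156457 + (0.5663714951) + (0.0000000000) = -1.022744


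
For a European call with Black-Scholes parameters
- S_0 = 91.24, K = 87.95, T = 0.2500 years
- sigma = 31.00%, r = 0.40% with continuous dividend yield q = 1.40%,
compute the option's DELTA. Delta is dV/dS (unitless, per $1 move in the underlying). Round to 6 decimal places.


Answer: Delta = 0.615109

Derivation:
d1 = 0.2983059757; d2 = 0.1433059757
phi(d1) = 0.3815811413; exp(-qT) = 0.9965061179; exp(-rT) = 0.9990004998
N(d1) = 0.6172651781
Delta = exp(-qT) * N(d1) = 0.9965061179 * 0.6172651781 = 0.615109


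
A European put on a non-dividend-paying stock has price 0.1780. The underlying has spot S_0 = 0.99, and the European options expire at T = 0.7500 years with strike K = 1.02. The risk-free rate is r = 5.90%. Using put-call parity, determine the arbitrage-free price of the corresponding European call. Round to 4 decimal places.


Put-call parity: C - P = S_0 * exp(-qT) - K * exp(-rT).
S_0 * exp(-qT) = 0.9900 * 1.00000000 = 0.99000000
K * exp(-rT) = 1.0200 * 0.95671475 = 0.97584904
C = P + S*exp(-qT) - K*exp(-rT)
C = 0.1780 + 0.99000000 - 0.97584904 = 0.1922

Answer: Call price = 0.1922


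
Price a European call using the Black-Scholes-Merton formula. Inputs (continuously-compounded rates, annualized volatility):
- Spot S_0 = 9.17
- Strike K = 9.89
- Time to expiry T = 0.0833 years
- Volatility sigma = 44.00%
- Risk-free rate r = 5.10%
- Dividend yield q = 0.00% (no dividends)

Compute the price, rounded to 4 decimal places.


d1 = (ln(S/K) + (r - q + 0.5*sigma^2) * T) / (sigma * sqrt(T)) = -0.49826203
d2 = d1 - sigma * sqrt(T) = -0.62525369
exp(-rT) = 0.99576071; exp(-qT) = 1.00000000
C = S_0 * exp(-qT) * N(d1) - K * exp(-rT) * N(d2)
N(d1) = 0.30914968; N(d2) = 0.26590229
C = 9.1700 * 1.00000000 * 0.30914968 - 9.8900 * 0.99576071 * 0.26590229 = 0.2163

Answer: Price = 0.2163


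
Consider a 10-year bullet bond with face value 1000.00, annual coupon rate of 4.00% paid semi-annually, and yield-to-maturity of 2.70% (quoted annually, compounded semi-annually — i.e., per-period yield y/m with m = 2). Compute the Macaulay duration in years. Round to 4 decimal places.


Answer: Macaulay duration = 8.4433 years

Derivation:
Coupon per period c = face * coupon_rate / m = 20.000000
Periods per year m = 2; per-period yield y/m = 0.013500
Number of cashflows N = 20
Cashflows (t years, CF_t, discount factor 1/(1+y/m)^(m*t), PV):
  t = 0.5000: CF_t = 20.000000, DF = 0.986680, PV = 19.733596
  t = 1.0000: CF_t = 20.000000, DF = 0.973537, PV = 19.470741
  t = 1.5000: CF_t = 20.000000, DF = 0.960569, PV = 19.211388
  t = 2.0000: CF_t = 20.000000, DF = 0.947774, PV = 18.955489
  t = 2.5000: CF_t = 20.000000, DF = 0.935150, PV = 18.702998
  t = 3.0000: CF_t = 20.000000, DF = 0.922694, PV = 18.453871
  t = 3.5000: CF_t = 20.000000, DF = 0.910403, PV = 18.208062
  t = 4.0000: CF_t = 20.000000, DF = 0.898276, PV = 17.965527
  t = 4.5000: CF_t = 20.000000, DF = 0.886311, PV = 17.726223
  t = 5.0000: CF_t = 20.000000, DF = 0.874505, PV = 17.490107
  t = 5.5000: CF_t = 20.000000, DF = 0.862857, PV = 17.257136
  t = 6.0000: CF_t = 20.000000, DF = 0.851363, PV = 17.027268
  t = 6.5000: CF_t = 20.000000, DF = 0.840023, PV = 16.800461
  t = 7.0000: CF_t = 20.000000, DF = 0.828834, PV = 16.576676
  t = 7.5000: CF_t = 20.000000, DF = 0.817794, PV = 16.355872
  t = 8.0000: CF_t = 20.000000, DF = 0.806900, PV = 16.138009
  t = 8.5000: CF_t = 20.000000, DF = 0.796152, PV = 15.923048
  t = 9.0000: CF_t = 20.000000, DF = 0.785547, PV = 15.710950
  t = 9.5000: CF_t = 20.000000, DF = 0.775084, PV = 15.501677
  t = 10.0000: CF_t = 1020.000000, DF = 0.764760, PV = 780.054796
Price P = sum_t PV_t = 1113.263895
Macaulay numerator sum_t t * PV_t:
  t * PV_t at t = 0.5000: 9.866798
  t * PV_t at t = 1.0000: 19.470741
  t * PV_t at t = 1.5000: 28.817082
  t * PV_t at t = 2.0000: 37.910977
  t * PV_t at t = 2.5000: 46.757495
  t * PV_t at t = 3.0000: 55.361613
  t * PV_t at t = 3.5000: 63.728217
  t * PV_t at t = 4.0000: 71.862110
  t * PV_t at t = 4.5000: 79.768005
  t * PV_t at t = 5.0000: 87.450535
  t * PV_t at t = 5.5000: 94.914246
  t * PV_t at t = 6.0000: 102.163605
  t * PV_t at t = 6.5000: 109.202998
  t * PV_t at t = 7.0000: 116.036733
  t * PV_t at t = 7.5000: 122.669039
  t * PV_t at t = 8.0000: 129.104070
  t * PV_t at t = 8.5000: 135.345905
  t * PV_t at t = 9.0000: 141.398548
  t * PV_t at t = 9.5000: 147.265933
  t * PV_t at t = 10.0000: 7800.547957
Macaulay duration D = (sum_t t * PV_t) / P = 9399.642608 / 1113.263895 = 8.443319


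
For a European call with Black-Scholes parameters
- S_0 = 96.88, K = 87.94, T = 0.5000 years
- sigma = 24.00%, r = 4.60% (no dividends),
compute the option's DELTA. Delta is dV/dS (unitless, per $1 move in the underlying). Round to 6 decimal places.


Answer: Delta = 0.785496

Derivation:
d1 = 0.7908891266; d2 = 0.6211834991
phi(d1) = 0.2917986298; exp(-qT) = 1.0000000000; exp(-rT) = 0.9772624838
N(d1) = 0.7854956530
Delta = exp(-qT) * N(d1) = 1.0000000000 * 0.7854956530 = 0.785496


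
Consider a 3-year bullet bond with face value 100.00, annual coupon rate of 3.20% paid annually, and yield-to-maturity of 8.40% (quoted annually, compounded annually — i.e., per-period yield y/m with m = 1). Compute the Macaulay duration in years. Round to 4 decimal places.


Coupon per period c = face * coupon_rate / m = 3.200000
Periods per year m = 1; per-period yield y/m = 0.084000
Number of cashflows N = 3
Cashflows (t years, CF_t, discount factor 1/(1+y/m)^(m*t), PV):
  t = 1.0000: CF_t = 3.200000, DF = 0.922509, PV = 2.952030
  t = 2.0000: CF_t = 3.200000, DF = 0.851023, PV = 2.723274
  t = 3.0000: CF_t = 103.200000, DF = 0.785077, PV = 81.019928
Price P = sum_t PV_t = 86.695232
Macaulay numerator sum_t t * PV_t:
  t * PV_t at t = 1.0000: 2.952030
  t * PV_t at t = 2.0000: 5.446549
  t * PV_t at t = 3.0000: 243.059783
Macaulay duration D = (sum_t t * PV_t) / P = 251.458361 / 86.695232 = 2.900487

Answer: Macaulay duration = 2.9005 years


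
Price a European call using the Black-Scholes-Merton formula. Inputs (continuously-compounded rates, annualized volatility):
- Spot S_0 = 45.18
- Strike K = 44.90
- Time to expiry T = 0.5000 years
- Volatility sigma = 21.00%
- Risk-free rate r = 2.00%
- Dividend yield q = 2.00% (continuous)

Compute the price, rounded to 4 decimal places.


Answer: Price = 2.7801

Derivation:
d1 = (ln(S/K) + (r - q + 0.5*sigma^2) * T) / (sigma * sqrt(T)) = 0.11611176
d2 = d1 - sigma * sqrt(T) = -0.03238067
exp(-rT) = 0.99004983; exp(-qT) = 0.99004983
C = S_0 * exp(-qT) * N(d1) - K * exp(-rT) * N(d2)
N(d1) = 0.54621801; N(d2) = 0.48708424
C = 45.1800 * 0.99004983 * 0.54621801 - 44.9000 * 0.99004983 * 0.48708424 = 2.7801


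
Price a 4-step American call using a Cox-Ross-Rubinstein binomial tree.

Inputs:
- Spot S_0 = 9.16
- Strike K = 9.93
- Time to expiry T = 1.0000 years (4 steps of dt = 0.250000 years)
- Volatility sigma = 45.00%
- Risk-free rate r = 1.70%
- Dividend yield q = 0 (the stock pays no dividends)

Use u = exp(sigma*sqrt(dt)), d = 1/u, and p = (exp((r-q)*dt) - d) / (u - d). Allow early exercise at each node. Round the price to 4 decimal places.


dt = T/N = 0.250000
u = exp(sigma*sqrt(dt)) = 1.252323; d = 1/u = 0.798516
p = (exp((r-q)*dt) - d) / (u - d) = 0.453371
Discount per step: exp(-r*dt) = 0.995759
Stock lattice S(k, i) with i counting down-moves:
  k=0: S(0,0) = 9.1600
  k=1: S(1,0) = 11.4713; S(1,1) = 7.3144
  k=2: S(2,0) = 14.3657; S(2,1) = 9.1600; S(2,2) = 5.8407
  k=3: S(3,0) = 17.9905; S(3,1) = 11.4713; S(3,2) = 7.3144; S(3,3) = 4.6639
  k=4: S(4,0) = 22.5300; S(4,1) = 14.3657; S(4,2) = 9.1600; S(4,3) = 5.8407; S(4,4) = 3.7242
Terminal payoffs V(N, i) = max(S_T - K, 0):
  V(4,0) = 12.599964; V(4,1) = 4.435740; V(4,2) = 0.000000; V(4,3) = 0.000000; V(4,4) = 0.000000
Backward induction: V(k, i) = exp(-r*dt) * [p * V(k+1, i) + (1-p) * V(k+1, i+1)]; then take max(V_cont, immediate exercise) for American.
  V(3,0) = exp(-r*dt) * [p*12.599964 + (1-p)*4.435740] = 8.102655; exercise = 8.060542; V(3,0) = max -> 8.102655
  V(3,1) = exp(-r*dt) * [p*4.435740 + (1-p)*0.000000] = 2.002508; exercise = 1.541276; V(3,1) = max -> 2.002508
  V(3,2) = exp(-r*dt) * [p*0.000000 + (1-p)*0.000000] = 0.000000; exercise = 0.000000; V(3,2) = max -> 0.000000
  V(3,3) = exp(-r*dt) * [p*0.000000 + (1-p)*0.000000] = 0.000000; exercise = 0.000000; V(3,3) = max -> 0.000000
  V(2,0) = exp(-r*dt) * [p*8.102655 + (1-p)*2.002508] = 4.747918; exercise = 4.435740; V(2,0) = max -> 4.747918
  V(2,1) = exp(-r*dt) * [p*2.002508 + (1-p)*0.000000] = 0.904029; exercise = 0.000000; V(2,1) = max -> 0.904029
  V(2,2) = exp(-r*dt) * [p*0.000000 + (1-p)*0.000000] = 0.000000; exercise = 0.000000; V(2,2) = max -> 0.000000
  V(1,0) = exp(-r*dt) * [p*4.747918 + (1-p)*0.904029] = 2.635513; exercise = 1.541276; V(1,0) = max -> 2.635513
  V(1,1) = exp(-r*dt) * [p*0.904029 + (1-p)*0.000000] = 0.408123; exercise = 0.000000; V(1,1) = max -> 0.408123
  V(0,0) = exp(-r*dt) * [p*2.635513 + (1-p)*0.408123] = 1.411944; exercise = 0.000000; V(0,0) = max -> 1.411944

Answer: Price = V(0,0) = 1.4119


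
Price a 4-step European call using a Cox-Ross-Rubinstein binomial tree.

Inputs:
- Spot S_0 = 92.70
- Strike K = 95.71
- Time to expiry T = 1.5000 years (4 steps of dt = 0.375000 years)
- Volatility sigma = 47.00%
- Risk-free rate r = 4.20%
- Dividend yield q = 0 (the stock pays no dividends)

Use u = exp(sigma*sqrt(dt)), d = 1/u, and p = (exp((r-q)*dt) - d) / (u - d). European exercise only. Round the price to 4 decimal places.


dt = T/N = 0.375000
u = exp(sigma*sqrt(dt)) = 1.333511; d = 1/u = 0.749900
p = (exp((r-q)*dt) - d) / (u - d) = 0.455740
Discount per step: exp(-r*dt) = 0.984373
Stock lattice S(k, i) with i counting down-moves:
  k=0: S(0,0) = 92.7000
  k=1: S(1,0) = 123.6164; S(1,1) = 69.5158
  k=2: S(2,0) = 164.8438; S(2,1) = 92.7000; S(2,2) = 52.1299
  k=3: S(3,0) = 219.8210; S(3,1) = 123.6164; S(3,2) = 69.5158; S(3,3) = 39.0922
  k=4: S(4,0) = 293.1337; S(4,1) = 164.8438; S(4,2) = 92.7000; S(4,3) = 52.1299; S(4,4) = 29.3153
Terminal payoffs V(N, i) = max(S_T - K, 0):
  V(4,0) = 197.423651; V(4,1) = 69.133834; V(4,2) = 0.000000; V(4,3) = 0.000000; V(4,4) = 0.000000
Backward induction: V(k, i) = exp(-r*dt) * [p * V(k+1, i) + (1-p) * V(k+1, i+1)].
  V(3,0) = exp(-r*dt) * [p*197.423651 + (1-p)*69.133834] = 125.606630
  V(3,1) = exp(-r*dt) * [p*69.133834 + (1-p)*0.000000] = 31.014684
  V(3,2) = exp(-r*dt) * [p*0.000000 + (1-p)*0.000000] = 0.000000
  V(3,3) = exp(-r*dt) * [p*0.000000 + (1-p)*0.000000] = 0.000000
  V(2,0) = exp(-r*dt) * [p*125.606630 + (1-p)*31.014684] = 72.965681
  V(2,1) = exp(-r*dt) * [p*31.014684 + (1-p)*0.000000] = 13.913746
  V(2,2) = exp(-r*dt) * [p*0.000000 + (1-p)*0.000000] = 0.000000
  V(1,0) = exp(-r*dt) * [p*72.965681 + (1-p)*13.913746] = 40.188083
  V(1,1) = exp(-r*dt) * [p*13.913746 + (1-p)*0.000000] = 6.241957
  V(0,0) = exp(-r*dt) * [p*40.188083 + (1-p)*6.241957] = 21.373261

Answer: Price = V(0,0) = 21.3733


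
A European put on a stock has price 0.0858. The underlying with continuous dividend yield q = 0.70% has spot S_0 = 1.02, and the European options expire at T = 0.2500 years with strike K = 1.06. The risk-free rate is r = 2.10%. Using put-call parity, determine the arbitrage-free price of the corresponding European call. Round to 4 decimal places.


Put-call parity: C - P = S_0 * exp(-qT) - K * exp(-rT).
S_0 * exp(-qT) = 1.0200 * 0.99825153 = 1.01821656
K * exp(-rT) = 1.0600 * 0.99476376 = 1.05444958
C = P + S*exp(-qT) - K*exp(-rT)
C = 0.0858 + 1.01821656 - 1.05444958 = 0.0496

Answer: Call price = 0.0496


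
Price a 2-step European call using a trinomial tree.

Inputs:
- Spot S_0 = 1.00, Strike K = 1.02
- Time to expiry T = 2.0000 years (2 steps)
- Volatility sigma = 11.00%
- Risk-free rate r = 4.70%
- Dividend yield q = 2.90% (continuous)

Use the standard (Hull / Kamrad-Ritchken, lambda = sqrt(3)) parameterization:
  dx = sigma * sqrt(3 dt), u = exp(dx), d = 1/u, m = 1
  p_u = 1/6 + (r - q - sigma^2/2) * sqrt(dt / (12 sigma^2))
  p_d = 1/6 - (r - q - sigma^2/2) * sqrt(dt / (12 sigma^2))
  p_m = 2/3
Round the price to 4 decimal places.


dt = T/N = 1.000000; dx = sigma*sqrt(3*dt) = 0.190526
u = exp(dx) = 1.209885; d = 1/u = 0.826525
p_u = 0.198027, p_m = 0.666667, p_d = 0.135306
Discount per step: exp(-r*dt) = 0.954087
Stock lattice S(k, j) with j the centered position index:
  k=0: S(0,+0) = 1.0000
  k=1: S(1,-1) = 0.8265; S(1,+0) = 1.0000; S(1,+1) = 1.2099
  k=2: S(2,-2) = 0.6831; S(2,-1) = 0.8265; S(2,+0) = 1.0000; S(2,+1) = 1.2099; S(2,+2) = 1.4638
Terminal payoffs V(N, j) = max(S_T - K, 0):
  V(2,-2) = 0.000000; V(2,-1) = 0.000000; V(2,+0) = 0.000000; V(2,+1) = 0.189885; V(2,+2) = 0.443823
Backward induction: V(k, j) = exp(-r*dt) * [p_u * V(k+1, j+1) + p_m * V(k+1, j) + p_d * V(k+1, j-1)]
  V(1,-1) = exp(-r*dt) * [p_u*0.000000 + p_m*0.000000 + p_d*0.000000] = 0.000000
  V(1,+0) = exp(-r*dt) * [p_u*0.189885 + p_m*0.000000 + p_d*0.000000] = 0.035876
  V(1,+1) = exp(-r*dt) * [p_u*0.443823 + p_m*0.189885 + p_d*0.000000] = 0.204632
  V(0,+0) = exp(-r*dt) * [p_u*0.204632 + p_m*0.035876 + p_d*0.000000] = 0.061481

Answer: Price = V(0,0) = 0.0615


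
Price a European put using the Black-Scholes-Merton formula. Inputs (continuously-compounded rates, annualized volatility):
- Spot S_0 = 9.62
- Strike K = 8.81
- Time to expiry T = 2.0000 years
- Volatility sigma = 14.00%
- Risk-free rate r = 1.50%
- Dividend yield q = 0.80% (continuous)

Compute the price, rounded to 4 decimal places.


d1 = (ln(S/K) + (r - q + 0.5*sigma^2) * T) / (sigma * sqrt(T)) = 0.61395468
d2 = d1 - sigma * sqrt(T) = 0.41596478
exp(-rT) = 0.97044553; exp(-qT) = 0.98412732
P = K * exp(-rT) * N(-d2) - S_0 * exp(-qT) * N(-d1)
N(-d1) = 0.26962264; N(-d2) = 0.33871789
P = 8.8100 * 0.97044553 * 0.33871789 - 9.6200 * 0.98412732 * 0.26962264 = 0.3433

Answer: Price = 0.3433


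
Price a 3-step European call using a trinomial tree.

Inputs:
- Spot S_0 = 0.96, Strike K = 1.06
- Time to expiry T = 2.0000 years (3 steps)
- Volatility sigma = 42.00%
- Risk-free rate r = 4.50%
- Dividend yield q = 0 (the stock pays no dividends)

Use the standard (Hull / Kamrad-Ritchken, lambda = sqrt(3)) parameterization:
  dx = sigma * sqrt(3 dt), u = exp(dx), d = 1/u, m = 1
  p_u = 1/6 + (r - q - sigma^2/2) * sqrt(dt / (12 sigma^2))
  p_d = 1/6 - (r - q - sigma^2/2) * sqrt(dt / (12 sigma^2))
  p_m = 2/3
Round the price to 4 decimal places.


Answer: Price = V(0,0) = 0.2147

Derivation:
dt = T/N = 0.666667; dx = sigma*sqrt(3*dt) = 0.593970
u = exp(dx) = 1.811164; d = 1/u = 0.552131
p_u = 0.142423, p_m = 0.666667, p_d = 0.190910
Discount per step: exp(-r*dt) = 0.970446
Stock lattice S(k, j) with j the centered position index:
  k=0: S(0,+0) = 0.9600
  k=1: S(1,-1) = 0.5300; S(1,+0) = 0.9600; S(1,+1) = 1.7387
  k=2: S(2,-2) = 0.2927; S(2,-1) = 0.5300; S(2,+0) = 0.9600; S(2,+1) = 1.7387; S(2,+2) = 3.1491
  k=3: S(3,-3) = 0.1616; S(3,-2) = 0.2927; S(3,-1) = 0.5300; S(3,+0) = 0.9600; S(3,+1) = 1.7387; S(3,+2) = 3.1491; S(3,+3) = 5.7035
Terminal payoffs V(N, j) = max(S_T - K, 0):
  V(3,-3) = 0.000000; V(3,-2) = 0.000000; V(3,-1) = 0.000000; V(3,+0) = 0.000000; V(3,+1) = 0.678717; V(3,+2) = 2.089102; V(3,+3) = 4.643540
Backward induction: V(k, j) = exp(-r*dt) * [p_u * V(k+1, j+1) + p_m * V(k+1, j) + p_d * V(k+1, j-1)]
  V(2,-2) = exp(-r*dt) * [p_u*0.000000 + p_m*0.000000 + p_d*0.000000] = 0.000000
  V(2,-1) = exp(-r*dt) * [p_u*0.000000 + p_m*0.000000 + p_d*0.000000] = 0.000000
  V(2,+0) = exp(-r*dt) * [p_u*0.678717 + p_m*0.000000 + p_d*0.000000] = 0.093808
  V(2,+1) = exp(-r*dt) * [p_u*2.089102 + p_m*0.678717 + p_d*0.000000] = 0.727848
  V(2,+2) = exp(-r*dt) * [p_u*4.643540 + p_m*2.089102 + p_d*0.678717] = 2.119119
  V(1,-1) = exp(-r*dt) * [p_u*0.093808 + p_m*0.000000 + p_d*0.000000] = 0.012966
  V(1,+0) = exp(-r*dt) * [p_u*0.727848 + p_m*0.093808 + p_d*0.000000] = 0.161289
  V(1,+1) = exp(-r*dt) * [p_u*2.119119 + p_m*0.727848 + p_d*0.093808] = 0.781162
  V(0,+0) = exp(-r*dt) * [p_u*0.781162 + p_m*0.161289 + p_d*0.012966] = 0.214718


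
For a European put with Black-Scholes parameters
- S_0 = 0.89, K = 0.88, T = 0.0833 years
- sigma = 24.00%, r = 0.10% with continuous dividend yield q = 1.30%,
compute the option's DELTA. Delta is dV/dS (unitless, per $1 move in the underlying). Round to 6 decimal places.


d1 = 0.1833308781; d2 = 0.1140627035
phi(d1) = 0.3922940320; exp(-qT) = 0.9989176861; exp(-rT) = 0.9999167035
N(-d1) = 0.4272692039
Delta = -exp(-qT) * N(-d1) = -0.9989176861 * 0.4272692039 = -0.426807

Answer: Delta = -0.426807


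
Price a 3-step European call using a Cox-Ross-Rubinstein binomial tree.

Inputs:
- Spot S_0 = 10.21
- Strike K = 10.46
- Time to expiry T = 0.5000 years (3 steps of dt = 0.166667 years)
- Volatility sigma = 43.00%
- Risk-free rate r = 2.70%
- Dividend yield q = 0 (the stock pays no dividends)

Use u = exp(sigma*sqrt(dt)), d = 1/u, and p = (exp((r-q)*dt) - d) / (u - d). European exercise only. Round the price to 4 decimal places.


dt = T/N = 0.166667
u = exp(sigma*sqrt(dt)) = 1.191898; d = 1/u = 0.838998
p = (exp((r-q)*dt) - d) / (u - d) = 0.469006
Discount per step: exp(-r*dt) = 0.995510
Stock lattice S(k, i) with i counting down-moves:
  k=0: S(0,0) = 10.2100
  k=1: S(1,0) = 12.1693; S(1,1) = 8.5662
  k=2: S(2,0) = 14.5045; S(2,1) = 10.2100; S(2,2) = 7.1870
  k=3: S(3,0) = 17.2879; S(3,1) = 12.1693; S(3,2) = 8.5662; S(3,3) = 6.0299
Terminal payoffs V(N, i) = max(S_T - K, 0):
  V(3,0) = 6.827919; V(3,1) = 1.709276; V(3,2) = 0.000000; V(3,3) = 0.000000
Backward induction: V(k, i) = exp(-r*dt) * [p * V(k+1, i) + (1-p) * V(k+1, i+1)].
  V(2,0) = exp(-r*dt) * [p*6.827919 + (1-p)*1.709276] = 4.091496
  V(2,1) = exp(-r*dt) * [p*1.709276 + (1-p)*0.000000] = 0.798061
  V(2,2) = exp(-r*dt) * [p*0.000000 + (1-p)*0.000000] = 0.000000
  V(1,0) = exp(-r*dt) * [p*4.091496 + (1-p)*0.798061] = 2.332183
  V(1,1) = exp(-r*dt) * [p*0.798061 + (1-p)*0.000000] = 0.372615
  V(0,0) = exp(-r*dt) * [p*2.332183 + (1-p)*0.372615] = 1.285865

Answer: Price = V(0,0) = 1.2859


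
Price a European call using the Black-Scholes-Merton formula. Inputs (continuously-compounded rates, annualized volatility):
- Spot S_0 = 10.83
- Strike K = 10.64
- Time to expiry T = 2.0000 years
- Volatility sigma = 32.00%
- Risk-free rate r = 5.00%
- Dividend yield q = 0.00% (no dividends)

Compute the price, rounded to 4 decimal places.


Answer: Price = 2.4928

Derivation:
d1 = (ln(S/K) + (r - q + 0.5*sigma^2) * T) / (sigma * sqrt(T)) = 0.48635595
d2 = d1 - sigma * sqrt(T) = 0.03380761
exp(-rT) = 0.90483742; exp(-qT) = 1.00000000
C = S_0 * exp(-qT) * N(d1) - K * exp(-rT) * N(d2)
N(d1) = 0.68664259; N(d2) = 0.51348472
C = 10.8300 * 1.00000000 * 0.68664259 - 10.6400 * 0.90483742 * 0.51348472 = 2.4928


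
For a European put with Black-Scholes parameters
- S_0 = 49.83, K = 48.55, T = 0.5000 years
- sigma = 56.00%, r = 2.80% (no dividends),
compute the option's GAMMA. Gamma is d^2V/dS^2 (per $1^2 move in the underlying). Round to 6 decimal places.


d1 = 0.2990632813; d2 = -0.0969165162
phi(d1) = 0.3814948391; exp(-qT) = 1.0000000000; exp(-rT) = 0.9860975443
Gamma = exp(-qT) * phi(d1) / (S * sigma * sqrt(T)) = 1.0000000000 * 0.3814948391 / (49.8300 * 0.5600 * 0.7071067812) = 0.019334

Answer: Gamma = 0.019334


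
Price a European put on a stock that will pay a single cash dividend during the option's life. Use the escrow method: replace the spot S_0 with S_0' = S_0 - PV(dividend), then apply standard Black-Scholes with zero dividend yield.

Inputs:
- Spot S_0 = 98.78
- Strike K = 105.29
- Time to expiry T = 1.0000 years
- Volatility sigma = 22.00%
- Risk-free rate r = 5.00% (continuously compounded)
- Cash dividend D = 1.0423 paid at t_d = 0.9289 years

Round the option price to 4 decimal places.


PV(D) = D * exp(-r * t_d) = 1.0423 * 0.95461706 = 0.99499736
S_0' = S_0 - PV(D) = 98.7800 - 0.99499736 = 97.78500264
d1 = (ln(S_0'/K) + (r + sigma^2/2)*T) / (sigma*sqrt(T)) = 0.00114896
d2 = d1 - sigma*sqrt(T) = -0.21885104
exp(-rT) = 0.95122942
N(-d1) = 0.49954163; N(-d2) = 0.58661696
P = K * exp(-rT) * N(-d2) - S_0' * N(-d1) = 105.2900 * 0.95122942 * 0.58661696 - 97.78500264 * 0.49954163 = 9.9049

Answer: Price = 9.9049


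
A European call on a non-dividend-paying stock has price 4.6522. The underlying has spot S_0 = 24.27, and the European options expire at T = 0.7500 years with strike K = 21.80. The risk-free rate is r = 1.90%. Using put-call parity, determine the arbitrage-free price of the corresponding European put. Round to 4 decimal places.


Answer: Put price = 1.8738

Derivation:
Put-call parity: C - P = S_0 * exp(-qT) - K * exp(-rT).
S_0 * exp(-qT) = 24.2700 * 1.00000000 = 24.27000000
K * exp(-rT) = 21.8000 * 0.98585105 = 21.49155291
P = C - S*exp(-qT) + K*exp(-rT)
P = 4.6522 - 24.27000000 + 21.49155291 = 1.8738


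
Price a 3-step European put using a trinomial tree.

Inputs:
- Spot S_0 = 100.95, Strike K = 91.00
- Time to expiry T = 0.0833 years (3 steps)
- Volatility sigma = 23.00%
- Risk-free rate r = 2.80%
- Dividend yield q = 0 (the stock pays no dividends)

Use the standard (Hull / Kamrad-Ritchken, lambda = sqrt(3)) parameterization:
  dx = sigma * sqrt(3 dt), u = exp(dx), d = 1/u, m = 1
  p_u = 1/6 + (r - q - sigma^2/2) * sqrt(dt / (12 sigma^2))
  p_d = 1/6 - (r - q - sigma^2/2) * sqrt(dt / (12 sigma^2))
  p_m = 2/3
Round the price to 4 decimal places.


dt = T/N = 0.027767; dx = sigma*sqrt(3*dt) = 0.066382
u = exp(dx) = 1.068635; d = 1/u = 0.935773
p_u = 0.166991, p_m = 0.666667, p_d = 0.166342
Discount per step: exp(-r*dt) = 0.999223
Stock lattice S(k, j) with j the centered position index:
  k=0: S(0,+0) = 100.9500
  k=1: S(1,-1) = 94.4663; S(1,+0) = 100.9500; S(1,+1) = 107.8787
  k=2: S(2,-2) = 88.3991; S(2,-1) = 94.4663; S(2,+0) = 100.9500; S(2,+1) = 107.8787; S(2,+2) = 115.2829
  k=3: S(3,-3) = 82.7215; S(3,-2) = 88.3991; S(3,-1) = 94.4663; S(3,+0) = 100.9500; S(3,+1) = 107.8787; S(3,+2) = 115.2829; S(3,+3) = 123.1954
Terminal payoffs V(N, j) = max(K - S_T, 0):
  V(3,-3) = 8.278517; V(3,-2) = 2.600939; V(3,-1) = 0.000000; V(3,+0) = 0.000000; V(3,+1) = 0.000000; V(3,+2) = 0.000000; V(3,+3) = 0.000000
Backward induction: V(k, j) = exp(-r*dt) * [p_u * V(k+1, j+1) + p_m * V(k+1, j) + p_d * V(k+1, j-1)]
  V(2,-2) = exp(-r*dt) * [p_u*0.000000 + p_m*2.600939 + p_d*8.278517] = 3.108611
  V(2,-1) = exp(-r*dt) * [p_u*0.000000 + p_m*0.000000 + p_d*2.600939] = 0.432311
  V(2,+0) = exp(-r*dt) * [p_u*0.000000 + p_m*0.000000 + p_d*0.000000] = 0.000000
  V(2,+1) = exp(-r*dt) * [p_u*0.000000 + p_m*0.000000 + p_d*0.000000] = 0.000000
  V(2,+2) = exp(-r*dt) * [p_u*0.000000 + p_m*0.000000 + p_d*0.000000] = 0.000000
  V(1,-1) = exp(-r*dt) * [p_u*0.000000 + p_m*0.432311 + p_d*3.108611] = 0.804675
  V(1,+0) = exp(-r*dt) * [p_u*0.000000 + p_m*0.000000 + p_d*0.432311] = 0.071856
  V(1,+1) = exp(-r*dt) * [p_u*0.000000 + p_m*0.000000 + p_d*0.000000] = 0.000000
  V(0,+0) = exp(-r*dt) * [p_u*0.000000 + p_m*0.071856 + p_d*0.804675] = 0.181614

Answer: Price = V(0,0) = 0.1816


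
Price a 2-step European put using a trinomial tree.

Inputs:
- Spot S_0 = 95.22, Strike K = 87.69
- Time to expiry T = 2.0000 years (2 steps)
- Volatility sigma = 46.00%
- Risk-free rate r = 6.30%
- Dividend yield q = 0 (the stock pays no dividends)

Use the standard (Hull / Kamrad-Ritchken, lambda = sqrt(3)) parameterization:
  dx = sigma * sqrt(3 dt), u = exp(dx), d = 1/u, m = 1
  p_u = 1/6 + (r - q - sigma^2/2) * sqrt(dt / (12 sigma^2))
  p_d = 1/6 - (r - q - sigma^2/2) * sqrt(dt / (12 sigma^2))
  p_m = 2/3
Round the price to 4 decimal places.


dt = T/N = 1.000000; dx = sigma*sqrt(3*dt) = 0.796743
u = exp(dx) = 2.218305; d = 1/u = 0.450795
p_u = 0.139807, p_m = 0.666667, p_d = 0.193526
Discount per step: exp(-r*dt) = 0.938943
Stock lattice S(k, j) with j the centered position index:
  k=0: S(0,+0) = 95.2200
  k=1: S(1,-1) = 42.9247; S(1,+0) = 95.2200; S(1,+1) = 211.2270
  k=2: S(2,-2) = 19.3502; S(2,-1) = 42.9247; S(2,+0) = 95.2200; S(2,+1) = 211.2270; S(2,+2) = 468.5659
Terminal payoffs V(N, j) = max(K - S_T, 0):
  V(2,-2) = 68.339790; V(2,-1) = 44.765334; V(2,+0) = 0.000000; V(2,+1) = 0.000000; V(2,+2) = 0.000000
Backward induction: V(k, j) = exp(-r*dt) * [p_u * V(k+1, j+1) + p_m * V(k+1, j) + p_d * V(k+1, j-1)]
  V(1,-1) = exp(-r*dt) * [p_u*0.000000 + p_m*44.765334 + p_d*68.339790] = 40.439434
  V(1,+0) = exp(-r*dt) * [p_u*0.000000 + p_m*0.000000 + p_d*44.765334] = 8.134308
  V(1,+1) = exp(-r*dt) * [p_u*0.000000 + p_m*0.000000 + p_d*0.000000] = 0.000000
  V(0,+0) = exp(-r*dt) * [p_u*0.000000 + p_m*8.134308 + p_d*40.439434] = 12.440019

Answer: Price = V(0,0) = 12.4400


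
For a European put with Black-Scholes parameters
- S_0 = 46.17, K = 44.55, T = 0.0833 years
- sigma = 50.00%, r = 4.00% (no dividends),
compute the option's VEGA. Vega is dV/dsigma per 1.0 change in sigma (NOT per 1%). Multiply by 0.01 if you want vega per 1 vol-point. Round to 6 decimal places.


Answer: Vega = 5.012815

Derivation:
d1 = 0.3427553825; d2 = 0.1984466856
phi(d1) = 0.3761831477; exp(-qT) = 1.0000000000; exp(-rT) = 0.9966735450
Vega = S * exp(-qT) * phi(d1) * sqrt(T) = 46.1700 * 1.0000000000 * 0.3761831477 * 0.2886173938 = 5.012815


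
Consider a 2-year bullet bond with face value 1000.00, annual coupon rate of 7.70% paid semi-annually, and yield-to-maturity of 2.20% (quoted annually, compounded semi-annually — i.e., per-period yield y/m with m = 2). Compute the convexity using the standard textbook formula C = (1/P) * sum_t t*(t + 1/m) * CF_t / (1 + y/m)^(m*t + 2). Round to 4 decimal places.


Coupon per period c = face * coupon_rate / m = 38.500000
Periods per year m = 2; per-period yield y/m = 0.011000
Number of cashflows N = 4
Cashflows (t years, CF_t, discount factor 1/(1+y/m)^(m*t), PV):
  t = 0.5000: CF_t = 38.500000, DF = 0.989120, PV = 38.081108
  t = 1.0000: CF_t = 38.500000, DF = 0.978358, PV = 37.666773
  t = 1.5000: CF_t = 38.500000, DF = 0.967713, PV = 37.256947
  t = 2.0000: CF_t = 1038.500000, DF = 0.957184, PV = 994.035463
Price P = sum_t PV_t = 1107.040291
Convexity numerator sum_t t*(t + 1/m) * CF_t / (1+y/m)^(m*t + 2):
  t = 0.5000: term = 18.628473
  t = 1.0000: term = 55.277369
  t = 1.5000: term = 109.351868
  t = 2.0000: term = 4862.611487
Convexity = (1/P) * sum = 5045.869197 / 1107.040291 = 4.557982

Answer: Convexity = 4.5580


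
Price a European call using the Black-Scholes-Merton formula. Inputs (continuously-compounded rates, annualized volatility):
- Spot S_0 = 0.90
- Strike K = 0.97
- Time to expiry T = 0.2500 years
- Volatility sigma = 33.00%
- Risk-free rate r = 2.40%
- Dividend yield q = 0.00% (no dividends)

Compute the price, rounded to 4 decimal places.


Answer: Price = 0.0344

Derivation:
d1 = (ln(S/K) + (r - q + 0.5*sigma^2) * T) / (sigma * sqrt(T)) = -0.33508369
d2 = d1 - sigma * sqrt(T) = -0.50008369
exp(-rT) = 0.99401796; exp(-qT) = 1.00000000
C = S_0 * exp(-qT) * N(d1) - K * exp(-rT) * N(d2)
N(d1) = 0.36878098; N(d2) = 0.30850808
C = 0.9000 * 1.00000000 * 0.36878098 - 0.9700 * 0.99401796 * 0.30850808 = 0.0344


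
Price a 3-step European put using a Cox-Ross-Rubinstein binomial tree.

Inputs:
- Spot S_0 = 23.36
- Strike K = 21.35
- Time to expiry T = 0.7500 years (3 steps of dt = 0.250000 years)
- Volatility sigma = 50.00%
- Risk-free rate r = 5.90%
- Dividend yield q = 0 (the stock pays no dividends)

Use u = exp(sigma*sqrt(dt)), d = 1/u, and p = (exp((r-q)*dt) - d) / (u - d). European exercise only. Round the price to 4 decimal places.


Answer: Price = V(0,0) = 2.6941

Derivation:
dt = T/N = 0.250000
u = exp(sigma*sqrt(dt)) = 1.284025; d = 1/u = 0.778801
p = (exp((r-q)*dt) - d) / (u - d) = 0.467235
Discount per step: exp(-r*dt) = 0.985358
Stock lattice S(k, i) with i counting down-moves:
  k=0: S(0,0) = 23.3600
  k=1: S(1,0) = 29.9948; S(1,1) = 18.1928
  k=2: S(2,0) = 38.5141; S(2,1) = 23.3600; S(2,2) = 14.1686
  k=3: S(3,0) = 49.4531; S(3,1) = 29.9948; S(3,2) = 18.1928; S(3,3) = 11.0345
Terminal payoffs V(N, i) = max(K - S_T, 0):
  V(3,0) = 0.000000; V(3,1) = 0.000000; V(3,2) = 3.157214; V(3,3) = 10.315517
Backward induction: V(k, i) = exp(-r*dt) * [p * V(k+1, i) + (1-p) * V(k+1, i+1)].
  V(2,0) = exp(-r*dt) * [p*0.000000 + (1-p)*0.000000] = 0.000000
  V(2,1) = exp(-r*dt) * [p*0.000000 + (1-p)*3.157214] = 1.657425
  V(2,2) = exp(-r*dt) * [p*3.157214 + (1-p)*10.315517] = 6.868842
  V(1,0) = exp(-r*dt) * [p*0.000000 + (1-p)*1.657425] = 0.870090
  V(1,1) = exp(-r*dt) * [p*1.657425 + (1-p)*6.868842] = 4.368967
  V(0,0) = exp(-r*dt) * [p*0.870090 + (1-p)*4.368967] = 2.694137


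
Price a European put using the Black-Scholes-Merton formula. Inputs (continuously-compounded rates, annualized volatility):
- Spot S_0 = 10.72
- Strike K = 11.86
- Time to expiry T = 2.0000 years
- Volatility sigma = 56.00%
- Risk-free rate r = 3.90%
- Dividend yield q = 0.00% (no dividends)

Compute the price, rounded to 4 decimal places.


d1 = (ln(S/K) + (r - q + 0.5*sigma^2) * T) / (sigma * sqrt(T)) = 0.36686185
d2 = d1 - sigma * sqrt(T) = -0.42509774
exp(-rT) = 0.92496443; exp(-qT) = 1.00000000
P = K * exp(-rT) * N(-d2) - S_0 * exp(-qT) * N(-d1)
N(-d1) = 0.35686103; N(-d2) = 0.66461729
P = 11.8600 * 0.92496443 * 0.66461729 - 10.7200 * 1.00000000 * 0.35686103 = 3.4654

Answer: Price = 3.4654


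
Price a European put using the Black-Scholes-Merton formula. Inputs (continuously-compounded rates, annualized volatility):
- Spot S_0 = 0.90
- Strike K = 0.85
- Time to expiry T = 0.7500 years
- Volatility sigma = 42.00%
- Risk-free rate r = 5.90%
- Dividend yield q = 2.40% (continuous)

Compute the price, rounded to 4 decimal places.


d1 = (ln(S/K) + (r - q + 0.5*sigma^2) * T) / (sigma * sqrt(T)) = 0.41117900
d2 = d1 - sigma * sqrt(T) = 0.04744833
exp(-rT) = 0.95671475; exp(-qT) = 0.98216103
P = K * exp(-rT) * N(-d2) - S_0 * exp(-qT) * N(-d1)
N(-d1) = 0.34047064; N(-d2) = 0.48107795
P = 0.8500 * 0.95671475 * 0.48107795 - 0.9000 * 0.98216103 * 0.34047064 = 0.0903

Answer: Price = 0.0903


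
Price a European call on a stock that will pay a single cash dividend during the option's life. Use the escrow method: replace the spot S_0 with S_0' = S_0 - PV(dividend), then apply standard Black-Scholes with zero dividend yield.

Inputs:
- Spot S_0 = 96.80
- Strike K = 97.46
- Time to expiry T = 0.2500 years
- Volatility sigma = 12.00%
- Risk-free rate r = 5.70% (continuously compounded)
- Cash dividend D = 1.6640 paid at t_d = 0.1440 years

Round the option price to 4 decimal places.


Answer: Price = 1.8527

Derivation:
PV(D) = D * exp(-r * t_d) = 1.6640 * 0.99182559 = 1.65039779
S_0' = S_0 - PV(D) = 96.8000 - 1.65039779 = 95.14960221
d1 = (ln(S_0'/K) + (r + sigma^2/2)*T) / (sigma*sqrt(T)) = -0.13236041
d2 = d1 - sigma*sqrt(T) = -0.19236041
exp(-rT) = 0.98585105
N(d1) = 0.44734962; N(d2) = 0.42372995
C = S_0' * N(d1) - K * exp(-rT) * N(d2) = 95.14960221 * 0.44734962 - 97.4600 * 0.98585105 * 0.42372995 = 1.8527


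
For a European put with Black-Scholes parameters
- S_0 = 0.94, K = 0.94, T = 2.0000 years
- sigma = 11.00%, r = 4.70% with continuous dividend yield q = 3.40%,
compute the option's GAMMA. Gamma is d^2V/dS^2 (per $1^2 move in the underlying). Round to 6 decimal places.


d1 = 0.2449160760; d2 = 0.0893525842
phi(d1) = 0.3871548738; exp(-qT) = 0.9342604736; exp(-rT) = 0.9102827622
Gamma = exp(-qT) * phi(d1) / (S * sigma * sqrt(T)) = 0.9342604736 * 0.3871548738 / (0.9400 * 0.1100 * 1.4142135624) = 2.473530

Answer: Gamma = 2.473530


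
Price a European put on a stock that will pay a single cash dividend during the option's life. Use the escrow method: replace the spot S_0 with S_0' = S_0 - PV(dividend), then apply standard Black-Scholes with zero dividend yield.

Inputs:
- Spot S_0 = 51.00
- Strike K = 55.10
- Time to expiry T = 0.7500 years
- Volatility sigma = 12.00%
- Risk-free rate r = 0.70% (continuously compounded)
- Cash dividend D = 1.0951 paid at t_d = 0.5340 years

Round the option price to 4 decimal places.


Answer: Price = 5.4463

Derivation:
PV(D) = D * exp(-r * t_d) = 1.0951 * 0.99626898 = 1.09101416
S_0' = S_0 - PV(D) = 51.0000 - 1.09101416 = 49.90898584
d1 = (ln(S_0'/K) + (r + sigma^2/2)*T) / (sigma*sqrt(T)) = -0.84965418
d2 = d1 - sigma*sqrt(T) = -0.95357723
exp(-rT) = 0.99476376
N(-d1) = 0.80224131; N(-d2) = 0.82985116
P = K * exp(-rT) * N(-d2) - S_0' * N(-d1) = 55.1000 * 0.99476376 * 0.82985116 - 49.90898584 * 0.80224131 = 5.4463


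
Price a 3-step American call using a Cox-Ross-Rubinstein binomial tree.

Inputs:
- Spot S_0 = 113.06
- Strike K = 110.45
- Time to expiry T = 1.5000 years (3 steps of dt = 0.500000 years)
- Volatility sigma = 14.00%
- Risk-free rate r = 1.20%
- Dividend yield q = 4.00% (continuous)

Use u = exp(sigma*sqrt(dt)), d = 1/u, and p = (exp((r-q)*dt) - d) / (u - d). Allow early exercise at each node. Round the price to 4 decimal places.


dt = T/N = 0.500000
u = exp(sigma*sqrt(dt)) = 1.104061; d = 1/u = 0.905747
p = (exp((r-q)*dt) - d) / (u - d) = 0.405168
Discount per step: exp(-r*dt) = 0.994018
Stock lattice S(k, i) with i counting down-moves:
  k=0: S(0,0) = 113.0600
  k=1: S(1,0) = 124.8251; S(1,1) = 102.4038
  k=2: S(2,0) = 137.8145; S(2,1) = 113.0600; S(2,2) = 92.7520
  k=3: S(3,0) = 152.1556; S(3,1) = 124.8251; S(3,2) = 102.4038; S(3,3) = 84.0098
Terminal payoffs V(N, i) = max(S_T - K, 0):
  V(3,0) = 41.705572; V(3,1) = 14.375105; V(3,2) = 0.000000; V(3,3) = 0.000000
Backward induction: V(k, i) = exp(-r*dt) * [p * V(k+1, i) + (1-p) * V(k+1, i+1)]; then take max(V_cont, immediate exercise) for American.
  V(2,0) = exp(-r*dt) * [p*41.705572 + (1-p)*14.375105] = 25.296302; exercise = 27.364496; V(2,0) = max -> 27.364496
  V(2,1) = exp(-r*dt) * [p*14.375105 + (1-p)*0.000000] = 5.789491; exercise = 2.610000; V(2,1) = max -> 5.789491
  V(2,2) = exp(-r*dt) * [p*0.000000 + (1-p)*0.000000] = 0.000000; exercise = 0.000000; V(2,2) = max -> 0.000000
  V(1,0) = exp(-r*dt) * [p*27.364496 + (1-p)*5.789491] = 14.444068; exercise = 14.375105; V(1,0) = max -> 14.444068
  V(1,1) = exp(-r*dt) * [p*5.789491 + (1-p)*0.000000] = 2.331685; exercise = 0.000000; V(1,1) = max -> 2.331685
  V(0,0) = exp(-r*dt) * [p*14.444068 + (1-p)*2.331685] = 7.195930; exercise = 2.610000; V(0,0) = max -> 7.195930

Answer: Price = V(0,0) = 7.1959


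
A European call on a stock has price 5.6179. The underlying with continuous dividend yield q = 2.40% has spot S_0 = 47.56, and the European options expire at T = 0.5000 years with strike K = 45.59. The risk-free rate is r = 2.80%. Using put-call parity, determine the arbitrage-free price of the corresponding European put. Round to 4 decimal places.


Answer: Put price = 3.5814

Derivation:
Put-call parity: C - P = S_0 * exp(-qT) - K * exp(-rT).
S_0 * exp(-qT) = 47.5600 * 0.98807171 = 46.99269066
K * exp(-rT) = 45.5900 * 0.98609754 = 44.95618704
P = C - S*exp(-qT) + K*exp(-rT)
P = 5.6179 - 46.99269066 + 44.95618704 = 3.5814


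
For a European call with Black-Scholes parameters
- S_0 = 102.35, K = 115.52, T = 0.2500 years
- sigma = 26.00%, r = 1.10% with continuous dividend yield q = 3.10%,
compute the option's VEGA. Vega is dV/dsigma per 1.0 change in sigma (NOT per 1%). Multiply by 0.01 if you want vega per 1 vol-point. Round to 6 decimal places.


d1 = -0.9045797157; d2 = -1.0345797157
phi(d1) = 0.2649879928; exp(-qT) = 0.9922799538; exp(-rT) = 0.9972537778
Vega = S * exp(-qT) * phi(d1) * sqrt(T) = 102.3500 * 0.9922799538 * 0.2649879928 * 0.5000000000 = 13.456071

Answer: Vega = 13.456071
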